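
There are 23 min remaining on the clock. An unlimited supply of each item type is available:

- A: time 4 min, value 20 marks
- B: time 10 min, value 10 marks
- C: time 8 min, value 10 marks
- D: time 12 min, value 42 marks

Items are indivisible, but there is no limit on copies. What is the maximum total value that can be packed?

Best value-per-unit is A at 20/4, and filling with it alone uses time 5×4=20. No mix of the others beats 5×20 = 100.

100 marks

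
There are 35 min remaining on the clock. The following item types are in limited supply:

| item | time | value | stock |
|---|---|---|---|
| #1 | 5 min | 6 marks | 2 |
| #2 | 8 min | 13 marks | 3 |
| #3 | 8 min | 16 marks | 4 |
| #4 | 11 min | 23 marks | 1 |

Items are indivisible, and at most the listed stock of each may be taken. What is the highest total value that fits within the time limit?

71 marks

Top feasible selections:
- 3×#3 + 1×#4: time 35, value 71
- 1×#2 + 2×#3 + 1×#4: time 35, value 68
- 2×#2 + 1×#3 + 1×#4: time 35, value 65
Best: 71 marks.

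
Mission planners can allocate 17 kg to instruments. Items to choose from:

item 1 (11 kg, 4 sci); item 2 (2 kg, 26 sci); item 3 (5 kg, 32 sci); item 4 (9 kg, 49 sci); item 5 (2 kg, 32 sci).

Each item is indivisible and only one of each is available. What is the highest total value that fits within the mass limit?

113 sci

Check high-value combinations within 17 kg:
- item 3+item 4+item 5: mass 5+9+2=16, value 32+49+32=113
- item 2+item 4+item 5: mass 2+9+2=13, value 26+49+32=107
- item 2+item 3+item 4: mass 2+5+9=16, value 26+32+49=107
- item 2+item 3+item 5: mass 2+5+2=9, value 26+32+32=90
- item 4+item 5: mass 9+2=11, value 49+32=81
Best: 113 sci.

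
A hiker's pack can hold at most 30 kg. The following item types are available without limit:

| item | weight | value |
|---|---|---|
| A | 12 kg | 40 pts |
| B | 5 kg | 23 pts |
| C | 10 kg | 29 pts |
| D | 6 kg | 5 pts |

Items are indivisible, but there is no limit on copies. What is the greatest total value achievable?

Best value-per-unit is B at 23/5, and filling with it alone uses weight 6×5=30. No mix of the others beats 6×23 = 138.

138 pts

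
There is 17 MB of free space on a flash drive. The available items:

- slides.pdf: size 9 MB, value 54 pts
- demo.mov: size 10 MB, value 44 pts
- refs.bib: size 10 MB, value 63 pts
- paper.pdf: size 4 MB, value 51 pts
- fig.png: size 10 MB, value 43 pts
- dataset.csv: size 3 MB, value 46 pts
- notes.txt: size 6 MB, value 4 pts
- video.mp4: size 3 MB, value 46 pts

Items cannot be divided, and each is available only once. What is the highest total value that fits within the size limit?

This is a 0/1 knapsack; check combinations near the capacity.
- refs.bib+paper.pdf+dataset.csv: size 10+4+3=17, value 63+51+46=160
- refs.bib+paper.pdf+video.mp4: size 10+4+3=17, value 63+51+46=160
- refs.bib+dataset.csv+video.mp4: size 10+3+3=16, value 63+46+46=155
- slides.pdf+paper.pdf+dataset.csv: size 9+4+3=16, value 54+51+46=151
- slides.pdf+paper.pdf+video.mp4: size 9+4+3=16, value 54+51+46=151
Best: 160 pts.

160 pts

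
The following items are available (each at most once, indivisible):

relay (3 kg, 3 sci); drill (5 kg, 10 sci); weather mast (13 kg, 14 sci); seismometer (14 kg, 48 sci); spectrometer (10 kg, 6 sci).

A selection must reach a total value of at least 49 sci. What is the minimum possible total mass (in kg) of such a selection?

Subsets with value ≥ 49, sorted by total mass:
- relay+seismometer: mass 17, value 51
- drill+seismometer: mass 19, value 58
- relay+drill+seismometer: mass 22, value 61
- seismometer+spectrometer: mass 24, value 54
Minimum mass: 17 kg.

17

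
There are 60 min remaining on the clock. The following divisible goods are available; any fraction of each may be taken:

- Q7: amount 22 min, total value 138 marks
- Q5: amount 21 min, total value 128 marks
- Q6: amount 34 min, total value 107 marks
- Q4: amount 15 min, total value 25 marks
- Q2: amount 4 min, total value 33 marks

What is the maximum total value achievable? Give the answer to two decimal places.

339.91

Take in order of value per unit:
- Q2 (33/4 per unit): all 4 → value 33, running total 33.00
- Q7 (138/22 per unit): all 22 → value 138, running total 171.00
- Q5 (128/21 per unit): all 21 → value 128, running total 299.00
- Q6 (107/34 per unit): 13 of 34 → value 13×107/34 = 40.9118, running total 339.91
Total 339.91.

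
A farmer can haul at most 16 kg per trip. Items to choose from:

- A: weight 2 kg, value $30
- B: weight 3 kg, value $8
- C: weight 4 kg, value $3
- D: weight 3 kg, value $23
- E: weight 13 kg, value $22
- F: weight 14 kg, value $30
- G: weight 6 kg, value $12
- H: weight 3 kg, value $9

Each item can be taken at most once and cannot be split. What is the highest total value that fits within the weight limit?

$74

Check high-value combinations within 16 kg:
- A+D+G+H: weight 2+3+6+3=14, value 30+23+12+9=74
- A+B+D+G: weight 2+3+3+6=14, value 30+8+23+12=73
- A+B+C+D+H: weight 2+3+4+3+3=15, value 30+8+3+23+9=73
Best: $74.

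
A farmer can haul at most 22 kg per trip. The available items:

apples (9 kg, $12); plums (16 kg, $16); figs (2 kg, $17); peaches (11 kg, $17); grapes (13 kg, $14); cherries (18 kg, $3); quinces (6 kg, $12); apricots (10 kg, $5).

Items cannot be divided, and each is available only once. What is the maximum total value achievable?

$46

Check high-value combinations within 22 kg:
- figs+peaches+quinces: weight 2+11+6=19, value 17+17+12=46
- apples+figs+peaches: weight 9+2+11=22, value 12+17+17=46
- figs+grapes+quinces: weight 2+13+6=21, value 17+14+12=43
- apples+figs+quinces: weight 9+2+6=17, value 12+17+12=41
- figs+peaches: weight 2+11=13, value 17+17=34
Best: $46.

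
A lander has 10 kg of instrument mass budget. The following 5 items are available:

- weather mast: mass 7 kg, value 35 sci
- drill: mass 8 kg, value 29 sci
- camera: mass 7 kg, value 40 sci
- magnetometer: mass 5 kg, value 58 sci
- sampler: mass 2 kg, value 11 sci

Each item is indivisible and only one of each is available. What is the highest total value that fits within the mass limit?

69 sci

Check high-value combinations within 10 kg:
- magnetometer+sampler: mass 5+2=7, value 58+11=69
- magnetometer: mass 5, value 58
- camera+sampler: mass 7+2=9, value 40+11=51
- weather mast+sampler: mass 7+2=9, value 35+11=46
- camera: mass 7, value 40
Best: 69 sci.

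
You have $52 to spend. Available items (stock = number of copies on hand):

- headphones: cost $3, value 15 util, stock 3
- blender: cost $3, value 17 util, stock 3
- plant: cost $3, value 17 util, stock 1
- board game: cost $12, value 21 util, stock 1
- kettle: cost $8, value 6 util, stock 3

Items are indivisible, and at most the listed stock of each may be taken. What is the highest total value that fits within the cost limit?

Top feasible selections:
- 3×headphones + 3×blender + 1×plant + 1×board game + 2×kettle: cost 49, value 146
- 3×headphones + 3×blender + 1×plant + 1×board game + 1×kettle: cost 41, value 140
- 3×headphones + 3×blender + 1×plant + 1×board game: cost 33, value 134
Best: 146 util.

146 util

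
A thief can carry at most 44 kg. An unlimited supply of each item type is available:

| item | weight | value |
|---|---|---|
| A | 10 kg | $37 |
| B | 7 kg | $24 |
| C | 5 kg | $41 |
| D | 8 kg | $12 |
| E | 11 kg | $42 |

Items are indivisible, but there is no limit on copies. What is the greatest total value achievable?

$328

Best value-per-unit is C at 41/5, and filling with it alone uses weight 8×5=40. No mix of the others beats 8×41 = 328.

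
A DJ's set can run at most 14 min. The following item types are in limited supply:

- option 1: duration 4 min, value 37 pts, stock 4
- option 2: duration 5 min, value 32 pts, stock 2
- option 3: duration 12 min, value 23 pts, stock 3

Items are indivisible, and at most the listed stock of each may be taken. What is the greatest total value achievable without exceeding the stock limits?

111 pts

Best selections within duration 14 and stock limits:
- 3×option 1: duration 12, value 111
- 2×option 1 + 1×option 2: duration 13, value 106
Best: 111 pts.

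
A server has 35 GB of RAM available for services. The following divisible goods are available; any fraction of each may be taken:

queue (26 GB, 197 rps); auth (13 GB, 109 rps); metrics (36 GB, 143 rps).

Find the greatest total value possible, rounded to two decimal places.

275.69

Take in order of value per unit:
- auth (109/13 per unit): all 13 → value 109, running total 109.00
- queue (197/26 per unit): 22 of 26 → value 22×197/26 = 166.6923, running total 275.69
Total 275.69.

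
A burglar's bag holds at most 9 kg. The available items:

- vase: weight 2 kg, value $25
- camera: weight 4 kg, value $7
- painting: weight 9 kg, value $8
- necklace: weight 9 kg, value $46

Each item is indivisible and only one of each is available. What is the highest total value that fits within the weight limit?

This is a 0/1 knapsack; check combinations near the capacity.
- necklace: weight 9, value 46
- vase+camera: weight 2+4=6, value 25+7=32
- vase: weight 2, value 25
Best: $46.

$46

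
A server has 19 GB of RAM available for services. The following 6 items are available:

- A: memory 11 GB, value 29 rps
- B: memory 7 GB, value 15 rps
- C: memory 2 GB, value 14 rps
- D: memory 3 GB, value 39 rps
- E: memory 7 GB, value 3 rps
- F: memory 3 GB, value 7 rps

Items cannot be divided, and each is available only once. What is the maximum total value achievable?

Check high-value combinations within 19 GB:
- A+C+D+F: memory 11+2+3+3=19, value 29+14+39+7=89
- A+C+D: memory 11+2+3=16, value 29+14+39=82
- B+C+D+F: memory 7+2+3+3=15, value 15+14+39+7=75
- A+D+F: memory 11+3+3=17, value 29+39+7=75
- B+C+D+E: memory 7+2+3+7=19, value 15+14+39+3=71
Best: 89 rps.

89 rps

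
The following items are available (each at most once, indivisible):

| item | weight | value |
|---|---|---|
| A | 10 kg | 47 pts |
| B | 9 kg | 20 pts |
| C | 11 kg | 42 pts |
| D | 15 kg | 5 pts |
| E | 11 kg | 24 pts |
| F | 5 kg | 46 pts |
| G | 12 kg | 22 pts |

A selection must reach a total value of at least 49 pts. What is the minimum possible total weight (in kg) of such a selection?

14

Subsets with value ≥ 49, sorted by total weight:
- B+F: weight 14, value 66
- A+F: weight 15, value 93
Minimum weight: 14 kg.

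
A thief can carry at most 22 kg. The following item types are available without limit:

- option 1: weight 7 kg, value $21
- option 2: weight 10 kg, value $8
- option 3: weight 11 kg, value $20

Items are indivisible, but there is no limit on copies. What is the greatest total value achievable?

$63

Best value-per-unit is option 1 at 21/7, and filling with it alone uses weight 3×7=21. No mix of the others beats 3×21 = 63.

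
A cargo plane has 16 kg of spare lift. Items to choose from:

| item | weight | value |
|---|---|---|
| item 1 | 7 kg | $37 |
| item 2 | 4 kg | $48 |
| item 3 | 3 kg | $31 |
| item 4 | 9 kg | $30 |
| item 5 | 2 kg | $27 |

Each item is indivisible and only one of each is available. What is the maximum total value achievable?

$143

Check high-value combinations within 16 kg:
- item 1+item 2+item 3+item 5: weight 7+4+3+2=16, value 37+48+31+27=143
- item 1+item 2+item 3: weight 7+4+3=14, value 37+48+31=116
- item 1+item 2+item 5: weight 7+4+2=13, value 37+48+27=112
Best: $143.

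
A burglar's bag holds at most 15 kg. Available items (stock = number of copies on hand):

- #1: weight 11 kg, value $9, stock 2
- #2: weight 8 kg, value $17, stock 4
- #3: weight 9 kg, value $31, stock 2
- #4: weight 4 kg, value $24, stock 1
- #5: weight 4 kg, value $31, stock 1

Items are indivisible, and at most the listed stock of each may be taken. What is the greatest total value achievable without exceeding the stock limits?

$62

Best selections within weight 15 and stock limits:
- 1×#3 + 1×#5: weight 13, value 62
- 1×#4 + 1×#5: weight 8, value 55
Best: $62.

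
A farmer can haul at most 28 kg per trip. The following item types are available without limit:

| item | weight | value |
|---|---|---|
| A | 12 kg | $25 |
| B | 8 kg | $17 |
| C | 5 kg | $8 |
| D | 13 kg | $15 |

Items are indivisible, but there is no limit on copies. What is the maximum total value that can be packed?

$59

Best value-per-unit is B at 17/8; filling with it alone gives 3×17 = 51.
Optimal mix: 1×A + 2×B → weight 28, value 59.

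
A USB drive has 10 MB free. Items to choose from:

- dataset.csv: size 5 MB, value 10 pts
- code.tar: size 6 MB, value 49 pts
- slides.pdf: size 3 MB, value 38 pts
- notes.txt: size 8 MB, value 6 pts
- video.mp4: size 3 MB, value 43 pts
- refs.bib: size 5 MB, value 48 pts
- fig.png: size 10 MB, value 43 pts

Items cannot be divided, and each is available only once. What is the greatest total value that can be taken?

92 pts

This is a 0/1 knapsack; check combinations near the capacity.
- code.tar+video.mp4: size 6+3=9, value 49+43=92
- video.mp4+refs.bib: size 3+5=8, value 43+48=91
- code.tar+slides.pdf: size 6+3=9, value 49+38=87
- slides.pdf+refs.bib: size 3+5=8, value 38+48=86
- slides.pdf+video.mp4: size 3+3=6, value 38+43=81
Best: 92 pts.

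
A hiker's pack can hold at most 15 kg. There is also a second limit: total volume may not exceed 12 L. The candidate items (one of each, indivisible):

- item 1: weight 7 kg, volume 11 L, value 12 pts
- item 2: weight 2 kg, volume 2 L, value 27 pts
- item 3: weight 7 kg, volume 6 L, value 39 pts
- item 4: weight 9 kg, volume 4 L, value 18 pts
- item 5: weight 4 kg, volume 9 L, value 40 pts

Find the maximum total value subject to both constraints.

67 pts

Feasible sets respecting both limits:
- item 2+item 5: weight 6, volume 11, value 67
- item 2+item 3: weight 9, volume 8, value 66
- item 2+item 4: weight 11, volume 6, value 45
Best: 67 pts.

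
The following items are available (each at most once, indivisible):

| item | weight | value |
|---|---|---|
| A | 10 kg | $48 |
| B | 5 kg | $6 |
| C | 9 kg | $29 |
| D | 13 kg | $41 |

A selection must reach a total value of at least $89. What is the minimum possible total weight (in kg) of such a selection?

23

Subsets with value ≥ 89, sorted by total weight:
- A+D: weight 23, value 89
- A+B+D: weight 28, value 95
- A+C+D: weight 32, value 118
- A+B+C+D: weight 37, value 124
Minimum weight: 23 kg.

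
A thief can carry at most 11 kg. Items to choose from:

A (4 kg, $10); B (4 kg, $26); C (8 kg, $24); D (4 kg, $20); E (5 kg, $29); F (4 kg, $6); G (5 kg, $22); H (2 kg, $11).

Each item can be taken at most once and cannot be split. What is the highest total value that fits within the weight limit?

Check high-value combinations within 11 kg:
- B+E+H: weight 4+5+2=11, value 26+29+11=66
- D+E+H: weight 4+5+2=11, value 20+29+11=60
- B+G+H: weight 4+5+2=11, value 26+22+11=59
- B+D+H: weight 4+4+2=10, value 26+20+11=57
Best: $66.

$66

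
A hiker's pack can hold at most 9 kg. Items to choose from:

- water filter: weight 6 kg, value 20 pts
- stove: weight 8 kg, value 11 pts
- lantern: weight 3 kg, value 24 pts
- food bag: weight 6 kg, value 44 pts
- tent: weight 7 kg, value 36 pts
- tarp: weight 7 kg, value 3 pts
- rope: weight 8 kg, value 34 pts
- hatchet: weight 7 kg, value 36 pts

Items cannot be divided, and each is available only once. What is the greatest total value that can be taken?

Check high-value combinations within 9 kg:
- lantern+food bag: weight 3+6=9, value 24+44=68
- food bag: weight 6, value 44
- water filter+lantern: weight 6+3=9, value 20+24=44
Best: 68 pts.

68 pts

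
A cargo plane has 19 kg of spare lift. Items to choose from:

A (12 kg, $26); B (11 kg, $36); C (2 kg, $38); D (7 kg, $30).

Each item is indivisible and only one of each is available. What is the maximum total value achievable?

$74

Check high-value combinations within 19 kg:
- B+C: weight 11+2=13, value 36+38=74
- C+D: weight 2+7=9, value 38+30=68
- B+D: weight 11+7=18, value 36+30=66
- A+C: weight 12+2=14, value 26+38=64
Best: $74.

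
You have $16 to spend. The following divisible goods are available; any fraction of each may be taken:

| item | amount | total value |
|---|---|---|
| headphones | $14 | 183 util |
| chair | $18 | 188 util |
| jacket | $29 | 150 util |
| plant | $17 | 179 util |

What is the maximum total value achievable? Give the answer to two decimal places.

Take in order of value per unit:
- headphones (183/14 per unit): all 14 → value 183, running total 183.00
- plant (179/17 per unit): 2 of 17 → value 2×179/17 = 21.0588, running total 204.06
Total 204.06.

204.06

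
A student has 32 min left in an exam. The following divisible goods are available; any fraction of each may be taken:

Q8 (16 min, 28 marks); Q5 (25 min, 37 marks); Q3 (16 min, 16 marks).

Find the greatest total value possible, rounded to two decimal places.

51.68

Take in order of value per unit:
- Q8 (28/16 per unit): all 16 → value 28, running total 28.00
- Q5 (37/25 per unit): 16 of 25 → value 16×37/25 = 23.6800, running total 51.68
Total 51.68.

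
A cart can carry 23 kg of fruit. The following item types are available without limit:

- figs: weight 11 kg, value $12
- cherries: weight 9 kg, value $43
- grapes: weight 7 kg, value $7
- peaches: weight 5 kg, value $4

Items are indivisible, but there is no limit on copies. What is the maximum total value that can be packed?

$90

Best value-per-unit is cherries at 43/9; filling with it alone gives 2×43 = 86.
Optimal mix: 2×cherries + 1×peaches → weight 23, value 90.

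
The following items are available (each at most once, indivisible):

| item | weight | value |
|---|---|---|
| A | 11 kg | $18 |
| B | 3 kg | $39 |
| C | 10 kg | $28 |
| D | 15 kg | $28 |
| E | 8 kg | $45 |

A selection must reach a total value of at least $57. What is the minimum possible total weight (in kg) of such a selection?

11

Subsets with value ≥ 57, sorted by total weight:
- B+E: weight 11, value 84
- B+C: weight 13, value 67
Minimum weight: 11 kg.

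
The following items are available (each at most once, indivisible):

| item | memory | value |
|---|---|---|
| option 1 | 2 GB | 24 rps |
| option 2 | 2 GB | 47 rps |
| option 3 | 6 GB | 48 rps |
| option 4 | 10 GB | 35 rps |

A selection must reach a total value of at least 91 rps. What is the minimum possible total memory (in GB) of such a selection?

Subsets with value ≥ 91, sorted by total memory:
- option 2+option 3: memory 8, value 95
- option 1+option 2+option 3: memory 10, value 119
- option 1+option 2+option 4: memory 14, value 106
- option 2+option 3+option 4: memory 18, value 130
Minimum memory: 8 GB.

8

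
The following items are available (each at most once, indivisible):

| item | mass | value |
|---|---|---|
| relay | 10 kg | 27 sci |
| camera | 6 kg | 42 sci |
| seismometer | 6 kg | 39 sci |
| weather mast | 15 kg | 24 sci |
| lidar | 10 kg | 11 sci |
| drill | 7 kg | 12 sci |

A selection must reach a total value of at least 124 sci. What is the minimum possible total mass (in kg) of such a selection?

37

Subsets with value ≥ 124, sorted by total mass:
- relay+camera+seismometer+weather mast: mass 37, value 132
- relay+camera+seismometer+lidar+drill: mass 39, value 131
Minimum mass: 37 kg.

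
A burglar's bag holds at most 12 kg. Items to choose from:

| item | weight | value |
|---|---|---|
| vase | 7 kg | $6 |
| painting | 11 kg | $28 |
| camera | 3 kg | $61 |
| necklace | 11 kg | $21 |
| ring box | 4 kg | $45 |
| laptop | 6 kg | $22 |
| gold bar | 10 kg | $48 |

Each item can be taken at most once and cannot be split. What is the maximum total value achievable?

Check high-value combinations within 12 kg:
- camera+ring box: weight 3+4=7, value 61+45=106
- camera+laptop: weight 3+6=9, value 61+22=83
- vase+camera: weight 7+3=10, value 6+61=67
- ring box+laptop: weight 4+6=10, value 45+22=67
- camera: weight 3, value 61
Best: $106.

$106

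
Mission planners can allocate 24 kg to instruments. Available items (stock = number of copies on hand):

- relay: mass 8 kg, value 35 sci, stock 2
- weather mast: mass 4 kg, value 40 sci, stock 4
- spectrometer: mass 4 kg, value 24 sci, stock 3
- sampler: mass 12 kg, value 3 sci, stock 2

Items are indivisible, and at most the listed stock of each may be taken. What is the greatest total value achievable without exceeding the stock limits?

208 sci

Top feasible selections:
- 4×weather mast + 2×spectrometer: mass 24, value 208
- 1×relay + 4×weather mast: mass 24, value 195
Best: 208 sci.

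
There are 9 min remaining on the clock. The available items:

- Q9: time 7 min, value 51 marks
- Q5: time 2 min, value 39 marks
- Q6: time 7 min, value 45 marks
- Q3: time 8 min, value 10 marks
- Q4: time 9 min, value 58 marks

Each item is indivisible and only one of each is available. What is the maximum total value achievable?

Check high-value combinations within 9 min:
- Q9+Q5: time 7+2=9, value 51+39=90
- Q5+Q6: time 2+7=9, value 39+45=84
- Q4: time 9, value 58
Best: 90 marks.

90 marks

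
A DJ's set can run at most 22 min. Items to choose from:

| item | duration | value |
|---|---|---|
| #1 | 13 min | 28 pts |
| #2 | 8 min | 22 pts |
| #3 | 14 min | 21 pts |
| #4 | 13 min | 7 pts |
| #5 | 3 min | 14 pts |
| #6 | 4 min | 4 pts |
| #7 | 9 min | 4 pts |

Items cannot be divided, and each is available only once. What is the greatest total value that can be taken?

Check high-value combinations within 22 min:
- #1+#2: duration 13+8=21, value 28+22=50
- #1+#5+#6: duration 13+3+4=20, value 28+14+4=46
- #2+#3: duration 8+14=22, value 22+21=43
- #1+#5: duration 13+3=16, value 28+14=42
- #2+#5+#6: duration 8+3+4=15, value 22+14+4=40
Best: 50 pts.

50 pts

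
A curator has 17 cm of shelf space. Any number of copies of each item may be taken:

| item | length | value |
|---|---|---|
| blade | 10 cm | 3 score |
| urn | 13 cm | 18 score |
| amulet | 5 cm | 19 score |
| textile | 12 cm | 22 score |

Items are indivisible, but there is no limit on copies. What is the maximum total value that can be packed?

Best value-per-unit is amulet at 19/5, and filling with it alone uses length 3×5=15. No mix of the others beats 3×19 = 57.

57 score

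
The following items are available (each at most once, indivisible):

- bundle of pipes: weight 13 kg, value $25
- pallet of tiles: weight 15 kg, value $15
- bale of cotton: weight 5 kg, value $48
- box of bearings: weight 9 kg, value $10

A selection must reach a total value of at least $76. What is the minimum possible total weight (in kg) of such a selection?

27

Subsets with value ≥ 76, sorted by total weight:
- bundle of pipes+bale of cotton+box of bearings: weight 27, value 83
- bundle of pipes+pallet of tiles+bale of cotton: weight 33, value 88
Minimum weight: 27 kg.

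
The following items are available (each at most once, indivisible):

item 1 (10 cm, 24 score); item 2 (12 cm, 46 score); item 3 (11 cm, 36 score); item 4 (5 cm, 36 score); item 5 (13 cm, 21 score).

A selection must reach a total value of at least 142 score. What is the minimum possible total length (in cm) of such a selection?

Subsets with value ≥ 142, sorted by total length:
- item 1+item 2+item 3+item 4: length 38, value 142
- item 1+item 2+item 3+item 4+item 5: length 51, value 163
Minimum length: 38 cm.

38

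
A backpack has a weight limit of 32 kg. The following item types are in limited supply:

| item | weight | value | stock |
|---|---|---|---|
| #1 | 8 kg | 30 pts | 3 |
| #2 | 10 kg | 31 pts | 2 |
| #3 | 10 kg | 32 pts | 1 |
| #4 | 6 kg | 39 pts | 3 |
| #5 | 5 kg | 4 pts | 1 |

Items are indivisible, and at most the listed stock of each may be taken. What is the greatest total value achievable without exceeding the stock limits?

Best selections within weight 32 and stock limits:
- 1×#1 + 3×#4 + 1×#5: weight 31, value 151
- 1×#3 + 3×#4: weight 28, value 149
Best: 151 pts.

151 pts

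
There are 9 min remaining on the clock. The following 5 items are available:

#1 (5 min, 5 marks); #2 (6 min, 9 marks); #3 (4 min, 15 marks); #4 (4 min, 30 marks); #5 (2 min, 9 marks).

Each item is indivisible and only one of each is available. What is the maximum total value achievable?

45 marks

This is a 0/1 knapsack; check combinations near the capacity.
- #3+#4: time 4+4=8, value 15+30=45
- #4+#5: time 4+2=6, value 30+9=39
- #1+#4: time 5+4=9, value 5+30=35
Best: 45 marks.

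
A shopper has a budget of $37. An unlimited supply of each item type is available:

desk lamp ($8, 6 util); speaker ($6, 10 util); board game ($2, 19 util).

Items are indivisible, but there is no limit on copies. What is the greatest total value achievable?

Best value-per-unit is board game at 19/2, and filling with it alone uses cost 18×2=36. No mix of the others beats 18×19 = 342.

342 util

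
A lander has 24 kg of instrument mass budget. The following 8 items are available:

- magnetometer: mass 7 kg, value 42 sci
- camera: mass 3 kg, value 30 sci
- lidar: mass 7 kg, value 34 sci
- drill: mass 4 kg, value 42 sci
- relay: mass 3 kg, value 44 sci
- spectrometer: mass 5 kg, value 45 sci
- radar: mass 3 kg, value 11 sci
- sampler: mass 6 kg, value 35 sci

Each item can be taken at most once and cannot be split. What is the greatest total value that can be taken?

This is a 0/1 knapsack; check combinations near the capacity.
- camera+drill+relay+spectrometer+radar+sampler: mass 3+4+3+5+3+6=24, value 30+42+44+45+11+35=207
- magnetometer+camera+drill+relay+spectrometer: mass 7+3+4+3+5=22, value 42+30+42+44+45=203
- camera+drill+relay+spectrometer+sampler: mass 3+4+3+5+6=21, value 30+42+44+45+35=196
- magnetometer+camera+relay+spectrometer+sampler: mass 7+3+3+5+6=24, value 42+30+44+45+35=196
- camera+lidar+drill+relay+spectrometer: mass 3+7+4+3+5=22, value 30+34+42+44+45=195
Best: 207 sci.

207 sci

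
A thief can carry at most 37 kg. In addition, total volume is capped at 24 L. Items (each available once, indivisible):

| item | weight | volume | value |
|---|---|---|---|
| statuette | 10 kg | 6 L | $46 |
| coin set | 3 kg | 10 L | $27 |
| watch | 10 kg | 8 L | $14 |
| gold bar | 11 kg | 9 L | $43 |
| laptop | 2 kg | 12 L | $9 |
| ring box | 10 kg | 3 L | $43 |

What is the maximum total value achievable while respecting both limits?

$132

Feasible sets respecting both limits:
- statuette+gold bar+ring box: weight 31, volume 18, value 132
- statuette+coin set+ring box: weight 23, volume 19, value 116
- coin set+gold bar+ring box: weight 24, volume 22, value 113
- statuette+watch+gold bar: weight 31, volume 23, value 103
Best: $132.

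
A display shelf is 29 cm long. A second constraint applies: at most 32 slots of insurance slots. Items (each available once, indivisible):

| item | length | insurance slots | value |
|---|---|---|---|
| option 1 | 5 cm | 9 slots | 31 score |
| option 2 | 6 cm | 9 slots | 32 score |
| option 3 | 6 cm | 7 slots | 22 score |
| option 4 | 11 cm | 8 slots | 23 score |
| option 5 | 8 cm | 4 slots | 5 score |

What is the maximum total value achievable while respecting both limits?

90 score

Feasible sets respecting both limits:
- option 1+option 2+option 3+option 5: length 25, insurance slots 29, value 90
- option 1+option 2+option 4: length 22, insurance slots 26, value 86
- option 1+option 2+option 3: length 17, insurance slots 25, value 85
Best: 90 score.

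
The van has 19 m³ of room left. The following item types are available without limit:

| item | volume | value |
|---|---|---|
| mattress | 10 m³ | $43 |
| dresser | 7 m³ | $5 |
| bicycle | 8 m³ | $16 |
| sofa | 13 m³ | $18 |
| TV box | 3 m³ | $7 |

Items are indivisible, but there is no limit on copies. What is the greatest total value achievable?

Best value-per-unit is mattress at 43/10; filling with it alone gives 1×43 = 43.
Optimal mix: 1×mattress + 3×TV box → volume 19, value 64.

$64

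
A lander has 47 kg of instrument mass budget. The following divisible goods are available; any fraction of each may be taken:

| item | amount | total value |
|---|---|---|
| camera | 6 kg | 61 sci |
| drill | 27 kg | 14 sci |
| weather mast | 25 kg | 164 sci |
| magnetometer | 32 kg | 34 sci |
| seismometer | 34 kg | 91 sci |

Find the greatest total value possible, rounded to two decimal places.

Take in order of value per unit:
- camera (61/6 per unit): all 6 → value 61, running total 61.00
- weather mast (164/25 per unit): all 25 → value 164, running total 225.00
- seismometer (91/34 per unit): 16 of 34 → value 16×91/34 = 42.8235, running total 267.82
Total 267.82.

267.82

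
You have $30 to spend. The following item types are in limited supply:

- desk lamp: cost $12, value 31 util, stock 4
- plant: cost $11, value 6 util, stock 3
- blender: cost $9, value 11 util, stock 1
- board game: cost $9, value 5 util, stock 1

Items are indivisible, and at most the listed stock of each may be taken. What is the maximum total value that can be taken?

62 util

Top feasible selections:
- 2×desk lamp: cost 24, value 62
- 1×desk lamp + 1×blender + 1×board game: cost 30, value 47
- 1×desk lamp + 1×blender: cost 21, value 42
Best: 62 util.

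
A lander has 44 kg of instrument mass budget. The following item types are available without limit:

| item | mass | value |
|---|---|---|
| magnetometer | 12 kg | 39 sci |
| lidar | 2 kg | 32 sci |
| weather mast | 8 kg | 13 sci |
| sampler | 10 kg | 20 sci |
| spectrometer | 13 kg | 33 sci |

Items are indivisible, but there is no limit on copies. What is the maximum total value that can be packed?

Best value-per-unit is lidar at 32/2, and filling with it alone uses mass 22×2=44. No mix of the others beats 22×32 = 704.

704 sci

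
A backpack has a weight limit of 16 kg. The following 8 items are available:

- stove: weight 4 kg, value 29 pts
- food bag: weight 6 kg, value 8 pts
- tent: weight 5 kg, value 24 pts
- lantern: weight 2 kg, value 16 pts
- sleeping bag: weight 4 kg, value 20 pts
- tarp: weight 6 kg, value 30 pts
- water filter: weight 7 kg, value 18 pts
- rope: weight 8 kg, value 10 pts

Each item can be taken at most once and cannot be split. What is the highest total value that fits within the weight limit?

95 pts

Check high-value combinations within 16 kg:
- stove+lantern+sleeping bag+tarp: weight 4+2+4+6=16, value 29+16+20+30=95
- stove+tent+lantern+sleeping bag: weight 4+5+2+4=15, value 29+24+16+20=89
- stove+tent+tarp: weight 4+5+6=15, value 29+24+30=83
Best: 95 pts.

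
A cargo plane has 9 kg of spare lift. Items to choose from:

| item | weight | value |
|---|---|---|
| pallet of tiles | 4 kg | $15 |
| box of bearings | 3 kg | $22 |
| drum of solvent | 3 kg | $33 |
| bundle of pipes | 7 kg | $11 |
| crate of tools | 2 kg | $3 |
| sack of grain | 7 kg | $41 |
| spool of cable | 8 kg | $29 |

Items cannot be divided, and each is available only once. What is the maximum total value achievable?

Check high-value combinations within 9 kg:
- box of bearings+drum of solvent+crate of tools: weight 3+3+2=8, value 22+33+3=58
- box of bearings+drum of solvent: weight 3+3=6, value 22+33=55
- pallet of tiles+drum of solvent+crate of tools: weight 4+3+2=9, value 15+33+3=51
- pallet of tiles+drum of solvent: weight 4+3=7, value 15+33=48
Best: $58.

$58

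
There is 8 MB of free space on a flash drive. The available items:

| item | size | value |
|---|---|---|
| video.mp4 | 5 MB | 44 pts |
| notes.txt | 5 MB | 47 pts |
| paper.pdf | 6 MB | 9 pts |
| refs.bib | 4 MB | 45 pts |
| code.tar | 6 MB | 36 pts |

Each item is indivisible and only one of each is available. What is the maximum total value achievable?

47 pts

This is a 0/1 knapsack; check combinations near the capacity.
- notes.txt: size 5, value 47
- refs.bib: size 4, value 45
- video.mp4: size 5, value 44
Best: 47 pts.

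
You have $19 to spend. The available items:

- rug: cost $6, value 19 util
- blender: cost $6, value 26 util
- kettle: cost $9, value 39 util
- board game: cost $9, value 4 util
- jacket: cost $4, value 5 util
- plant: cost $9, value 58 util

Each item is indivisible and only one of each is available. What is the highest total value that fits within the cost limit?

This is a 0/1 knapsack; check combinations near the capacity.
- kettle+plant: cost 9+9=18, value 39+58=97
- blender+jacket+plant: cost 6+4+9=19, value 26+5+58=89
- blender+plant: cost 6+9=15, value 26+58=84
- rug+jacket+plant: cost 6+4+9=19, value 19+5+58=82
Best: 97 util.

97 util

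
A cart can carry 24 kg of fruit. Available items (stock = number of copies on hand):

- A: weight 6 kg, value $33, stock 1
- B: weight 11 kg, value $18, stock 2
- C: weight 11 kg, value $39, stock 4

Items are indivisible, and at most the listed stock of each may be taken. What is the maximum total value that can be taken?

Best selections within weight 24 and stock limits:
- 2×C: weight 22, value 78
- 1×A + 1×C: weight 17, value 72
- 1×B + 1×C: weight 22, value 57
Best: $78.

$78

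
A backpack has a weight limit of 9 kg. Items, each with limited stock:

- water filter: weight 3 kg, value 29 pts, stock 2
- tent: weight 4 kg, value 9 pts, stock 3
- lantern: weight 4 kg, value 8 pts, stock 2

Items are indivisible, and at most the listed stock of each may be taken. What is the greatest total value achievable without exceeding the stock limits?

Best selections within weight 9 and stock limits:
- 2×water filter: weight 6, value 58
- 1×water filter + 1×tent: weight 7, value 38
- 1×water filter + 1×lantern: weight 7, value 37
Best: 58 pts.

58 pts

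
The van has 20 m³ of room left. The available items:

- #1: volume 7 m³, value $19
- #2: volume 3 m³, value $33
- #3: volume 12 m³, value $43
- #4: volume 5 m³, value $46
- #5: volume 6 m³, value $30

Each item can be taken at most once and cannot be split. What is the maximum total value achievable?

Check high-value combinations within 20 m³:
- #2+#3+#4: volume 3+12+5=20, value 33+43+46=122
- #2+#4+#5: volume 3+5+6=14, value 33+46+30=109
- #1+#2+#4: volume 7+3+5=15, value 19+33+46=98
Best: $122.

$122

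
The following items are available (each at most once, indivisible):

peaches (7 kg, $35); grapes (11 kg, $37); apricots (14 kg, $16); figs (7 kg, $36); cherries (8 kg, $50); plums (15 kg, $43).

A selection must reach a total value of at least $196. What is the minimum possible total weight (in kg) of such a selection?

Subsets with value ≥ 196, sorted by total weight:
- peaches+grapes+figs+cherries+plums: weight 48, value 201
- peaches+grapes+apricots+figs+cherries+plums: weight 62, value 217
Minimum weight: 48 kg.

48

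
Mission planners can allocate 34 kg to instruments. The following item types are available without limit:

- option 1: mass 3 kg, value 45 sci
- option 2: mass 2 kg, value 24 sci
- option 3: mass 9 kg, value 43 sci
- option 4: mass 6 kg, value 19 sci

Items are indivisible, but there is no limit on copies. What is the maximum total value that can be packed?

Best value-per-unit is option 1 at 45/3; filling with it alone gives 11×45 = 495.
Optimal mix: 10×option 1 + 2×option 2 → mass 34, value 498.

498 sci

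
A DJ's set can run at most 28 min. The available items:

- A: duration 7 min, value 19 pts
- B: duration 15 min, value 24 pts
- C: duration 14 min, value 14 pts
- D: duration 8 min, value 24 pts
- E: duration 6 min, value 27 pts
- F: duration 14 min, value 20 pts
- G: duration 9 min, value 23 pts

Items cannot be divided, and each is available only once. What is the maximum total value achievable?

74 pts

This is a 0/1 knapsack; check combinations near the capacity.
- D+E+G: duration 8+6+9=23, value 24+27+23=74
- D+E+F: duration 8+6+14=28, value 24+27+20=71
- A+D+E: duration 7+8+6=21, value 19+24+27=70
Best: 74 pts.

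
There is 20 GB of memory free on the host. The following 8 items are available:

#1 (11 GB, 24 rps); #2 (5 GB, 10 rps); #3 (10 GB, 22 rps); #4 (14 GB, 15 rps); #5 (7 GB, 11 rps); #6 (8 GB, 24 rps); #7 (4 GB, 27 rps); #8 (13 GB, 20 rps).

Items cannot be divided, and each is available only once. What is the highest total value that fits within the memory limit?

62 rps

Check high-value combinations within 20 GB:
- #5+#6+#7: memory 7+8+4=19, value 11+24+27=62
- #2+#6+#7: memory 5+8+4=17, value 10+24+27=61
- #1+#2+#7: memory 11+5+4=20, value 24+10+27=61
- #2+#3+#7: memory 5+10+4=19, value 10+22+27=59
- #6+#7: memory 8+4=12, value 24+27=51
Best: 62 rps.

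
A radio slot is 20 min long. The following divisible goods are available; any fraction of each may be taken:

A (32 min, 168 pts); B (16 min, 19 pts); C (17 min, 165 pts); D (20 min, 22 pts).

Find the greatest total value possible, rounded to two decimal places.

180.75

Take in order of value per unit:
- C (165/17 per unit): all 17 → value 165, running total 165.00
- A (168/32 per unit): 3 of 32 → value 3×168/32 = 15.7500, running total 180.75
Total 180.75.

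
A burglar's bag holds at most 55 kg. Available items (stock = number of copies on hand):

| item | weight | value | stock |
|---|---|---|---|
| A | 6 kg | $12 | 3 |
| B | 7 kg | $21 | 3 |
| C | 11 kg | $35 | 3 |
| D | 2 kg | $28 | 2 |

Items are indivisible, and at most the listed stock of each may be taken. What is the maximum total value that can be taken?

Best selections within weight 55 and stock limits:
- 2×B + 3×C + 2×D: weight 51, value 203
- 1×A + 3×B + 2×C + 2×D: weight 53, value 201
Best: $203.

$203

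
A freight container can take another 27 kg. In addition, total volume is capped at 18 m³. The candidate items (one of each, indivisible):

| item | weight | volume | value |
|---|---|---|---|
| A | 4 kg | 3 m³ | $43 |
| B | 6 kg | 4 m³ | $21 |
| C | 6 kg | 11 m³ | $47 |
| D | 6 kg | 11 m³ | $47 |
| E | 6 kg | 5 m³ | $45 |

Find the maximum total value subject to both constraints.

Feasible sets respecting both limits:
- A+B+C: weight 16, volume 18, value 111
- A+B+D: weight 16, volume 18, value 111
- A+B+E: weight 16, volume 12, value 109
Best: $111.

$111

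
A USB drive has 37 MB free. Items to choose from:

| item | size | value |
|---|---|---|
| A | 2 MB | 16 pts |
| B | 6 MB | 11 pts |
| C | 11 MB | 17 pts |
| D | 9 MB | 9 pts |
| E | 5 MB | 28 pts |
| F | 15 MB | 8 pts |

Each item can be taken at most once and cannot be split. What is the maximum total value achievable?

Check high-value combinations within 37 MB:
- A+B+C+D+E: size 2+6+11+9+5=33, value 16+11+17+9+28=81
- A+B+C+E: size 2+6+11+5=24, value 16+11+17+28=72
- A+B+D+E+F: size 2+6+9+5+15=37, value 16+11+9+28+8=72
Best: 81 pts.

81 pts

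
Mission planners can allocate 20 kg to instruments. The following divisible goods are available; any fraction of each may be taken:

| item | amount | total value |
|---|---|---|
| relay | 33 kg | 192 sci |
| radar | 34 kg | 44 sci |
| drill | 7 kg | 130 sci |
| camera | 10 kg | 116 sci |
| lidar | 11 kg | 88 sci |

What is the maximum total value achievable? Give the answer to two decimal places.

Take in order of value per unit:
- drill (130/7 per unit): all 7 → value 130, running total 130.00
- camera (116/10 per unit): all 10 → value 116, running total 246.00
- lidar (88/11 per unit): 3 of 11 → value 3×88/11 = 24.0000, running total 270.00
Total 270.00.

270.00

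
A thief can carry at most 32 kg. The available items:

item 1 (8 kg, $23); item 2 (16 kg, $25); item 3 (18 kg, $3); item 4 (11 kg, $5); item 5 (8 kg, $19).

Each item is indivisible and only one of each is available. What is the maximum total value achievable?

$67

Check high-value combinations within 32 kg:
- item 1+item 2+item 5: weight 8+16+8=32, value 23+25+19=67
- item 1+item 2: weight 8+16=24, value 23+25=48
- item 1+item 4+item 5: weight 8+11+8=27, value 23+5+19=47
- item 2+item 5: weight 16+8=24, value 25+19=44
- item 1+item 5: weight 8+8=16, value 23+19=42
Best: $67.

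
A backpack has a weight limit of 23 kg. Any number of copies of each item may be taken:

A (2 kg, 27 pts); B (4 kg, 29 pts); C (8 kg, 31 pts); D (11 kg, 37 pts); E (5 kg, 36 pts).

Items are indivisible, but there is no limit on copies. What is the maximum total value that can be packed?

297 pts

Best value-per-unit is A at 27/2, and filling with it alone uses weight 11×2=22. No mix of the others beats 11×27 = 297.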